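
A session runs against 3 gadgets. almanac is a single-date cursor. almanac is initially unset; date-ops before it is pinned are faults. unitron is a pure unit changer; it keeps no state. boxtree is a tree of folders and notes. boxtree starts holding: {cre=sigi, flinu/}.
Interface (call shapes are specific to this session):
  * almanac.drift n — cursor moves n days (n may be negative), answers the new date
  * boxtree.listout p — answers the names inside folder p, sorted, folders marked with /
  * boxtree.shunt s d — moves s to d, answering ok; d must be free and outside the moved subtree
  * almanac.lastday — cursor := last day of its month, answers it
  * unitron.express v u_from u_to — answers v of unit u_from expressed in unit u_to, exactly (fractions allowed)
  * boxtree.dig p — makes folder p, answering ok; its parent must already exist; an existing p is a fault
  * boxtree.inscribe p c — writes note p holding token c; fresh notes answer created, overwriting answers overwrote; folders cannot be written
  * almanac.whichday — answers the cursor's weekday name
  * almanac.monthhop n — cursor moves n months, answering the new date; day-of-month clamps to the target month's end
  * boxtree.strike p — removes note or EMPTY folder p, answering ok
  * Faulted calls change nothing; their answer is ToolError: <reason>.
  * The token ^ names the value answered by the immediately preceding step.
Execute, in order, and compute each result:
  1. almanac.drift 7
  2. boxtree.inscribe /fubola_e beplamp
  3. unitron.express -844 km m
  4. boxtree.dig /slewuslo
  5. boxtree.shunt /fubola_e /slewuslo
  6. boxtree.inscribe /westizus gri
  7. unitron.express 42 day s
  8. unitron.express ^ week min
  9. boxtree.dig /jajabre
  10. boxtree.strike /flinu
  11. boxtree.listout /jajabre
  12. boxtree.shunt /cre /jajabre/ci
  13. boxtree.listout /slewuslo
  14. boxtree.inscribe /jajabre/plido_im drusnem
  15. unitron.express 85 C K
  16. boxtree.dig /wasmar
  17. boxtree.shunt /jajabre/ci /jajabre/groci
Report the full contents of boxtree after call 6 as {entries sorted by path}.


Answer: {cre=sigi, flinu/, fubola_e=beplamp, slewuslo/, westizus=gri}

Derivation:
-> almanac.drift(7)
<- ToolError: no date set
-> boxtree.inscribe(/fubola_e, beplamp)
<- created
-> unitron.express(-844, km, m)
<- -844000
-> boxtree.dig(/slewuslo)
<- ok
-> boxtree.shunt(/fubola_e, /slewuslo)
<- ToolError: exists
-> boxtree.inscribe(/westizus, gri)
<- created
-> unitron.express(42, day, s)
<- 3628800
-> unitron.express(^, week, min)
<- 36578304000
-> boxtree.dig(/jajabre)
<- ok
-> boxtree.strike(/flinu)
<- ok
-> boxtree.listout(/jajabre)
<- []
-> boxtree.shunt(/cre, /jajabre/ci)
<- ok
-> boxtree.listout(/slewuslo)
<- []
-> boxtree.inscribe(/jajabre/plido_im, drusnem)
<- created
-> unitron.express(85, C, K)
<- 7163/20
-> boxtree.dig(/wasmar)
<- ok
-> boxtree.shunt(/jajabre/ci, /jajabre/groci)
<- ok


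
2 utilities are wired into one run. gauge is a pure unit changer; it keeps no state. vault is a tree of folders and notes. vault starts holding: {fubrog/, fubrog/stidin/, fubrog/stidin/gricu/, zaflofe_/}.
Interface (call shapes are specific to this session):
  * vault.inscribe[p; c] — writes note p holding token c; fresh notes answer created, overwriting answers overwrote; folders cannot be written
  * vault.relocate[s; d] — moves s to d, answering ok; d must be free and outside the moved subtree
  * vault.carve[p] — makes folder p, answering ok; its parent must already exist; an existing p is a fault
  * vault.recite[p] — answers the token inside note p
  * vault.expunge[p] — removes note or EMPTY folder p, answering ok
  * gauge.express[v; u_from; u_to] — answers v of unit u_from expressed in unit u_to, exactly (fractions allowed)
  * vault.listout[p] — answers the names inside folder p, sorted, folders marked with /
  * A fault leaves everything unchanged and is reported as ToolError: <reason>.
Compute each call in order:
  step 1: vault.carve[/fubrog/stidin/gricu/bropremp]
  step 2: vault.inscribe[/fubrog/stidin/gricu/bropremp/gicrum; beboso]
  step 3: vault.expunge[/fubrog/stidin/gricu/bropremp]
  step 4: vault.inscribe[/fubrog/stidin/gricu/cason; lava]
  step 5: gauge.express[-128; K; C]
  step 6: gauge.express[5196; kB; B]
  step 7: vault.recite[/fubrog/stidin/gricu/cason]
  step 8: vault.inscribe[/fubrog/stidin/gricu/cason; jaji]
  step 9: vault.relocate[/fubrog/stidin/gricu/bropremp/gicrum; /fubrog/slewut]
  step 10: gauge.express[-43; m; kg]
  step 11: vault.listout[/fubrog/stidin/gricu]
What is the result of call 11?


# 1. vault.carve(p=/fubrog/stidin/gricu/bropremp) ~> ok
# 2. vault.inscribe(p=/fubrog/stidin/gricu/bropremp/gicrum, c=beboso) ~> created
# 3. vault.expunge(p=/fubrog/stidin/gricu/bropremp) ~> ToolError: not empty
# 4. vault.inscribe(p=/fubrog/stidin/gricu/cason, c=lava) ~> created
# 5. gauge.express(v=-128, u_from=K, u_to=C) ~> -8023/20
# 6. gauge.express(v=5196, u_from=kB, u_to=B) ~> 5196000
# 7. vault.recite(p=/fubrog/stidin/gricu/cason) ~> lava
# 8. vault.inscribe(p=/fubrog/stidin/gricu/cason, c=jaji) ~> overwrote
# 9. vault.relocate(s=/fubrog/stidin/gricu/bropremp/gicrum, d=/fubrog/slewut) ~> ok
# 10. gauge.express(v=-43, u_from=m, u_to=kg) ~> ToolError: incompatible units
# 11. vault.listout(p=/fubrog/stidin/gricu) ~> [bropremp/, cason]

Answer: [bropremp/, cason]


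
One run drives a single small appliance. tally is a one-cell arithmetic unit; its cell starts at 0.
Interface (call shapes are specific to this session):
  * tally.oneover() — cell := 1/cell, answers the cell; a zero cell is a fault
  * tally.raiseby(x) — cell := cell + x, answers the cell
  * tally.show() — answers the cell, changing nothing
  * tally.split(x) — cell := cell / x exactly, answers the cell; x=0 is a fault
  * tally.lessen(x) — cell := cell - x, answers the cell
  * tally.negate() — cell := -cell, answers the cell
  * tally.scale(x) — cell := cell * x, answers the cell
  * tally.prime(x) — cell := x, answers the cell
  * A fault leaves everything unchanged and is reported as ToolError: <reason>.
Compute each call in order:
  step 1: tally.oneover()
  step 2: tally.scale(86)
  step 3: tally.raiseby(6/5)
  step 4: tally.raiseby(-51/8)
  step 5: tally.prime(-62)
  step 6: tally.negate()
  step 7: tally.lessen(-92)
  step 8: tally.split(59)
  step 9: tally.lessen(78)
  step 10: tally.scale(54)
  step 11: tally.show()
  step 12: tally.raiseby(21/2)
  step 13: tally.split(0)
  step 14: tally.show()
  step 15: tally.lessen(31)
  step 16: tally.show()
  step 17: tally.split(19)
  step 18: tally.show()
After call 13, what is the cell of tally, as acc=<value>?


# 1. oneover() ~> ToolError: reciprocal of zero
# 2. scale(x=86) ~> 0
# 3. raiseby(x=6/5) ~> 6/5
# 4. raiseby(x=-51/8) ~> -207/40
# 5. prime(x=-62) ~> -62
# 6. negate() ~> 62
# 7. lessen(x=-92) ~> 154
# 8. split(x=59) ~> 154/59
# 9. lessen(x=78) ~> -4448/59
# 10. scale(x=54) ~> -240192/59
# 11. show() ~> -240192/59
# 12. raiseby(x=21/2) ~> -479145/118
# 13. split(x=0) ~> ToolError: division by zero
# 14. show() ~> -479145/118
# 15. lessen(x=31) ~> -482803/118
# 16. show() ~> -482803/118
# 17. split(x=19) ~> -482803/2242
# 18. show() ~> -482803/2242

Answer: acc=-479145/118


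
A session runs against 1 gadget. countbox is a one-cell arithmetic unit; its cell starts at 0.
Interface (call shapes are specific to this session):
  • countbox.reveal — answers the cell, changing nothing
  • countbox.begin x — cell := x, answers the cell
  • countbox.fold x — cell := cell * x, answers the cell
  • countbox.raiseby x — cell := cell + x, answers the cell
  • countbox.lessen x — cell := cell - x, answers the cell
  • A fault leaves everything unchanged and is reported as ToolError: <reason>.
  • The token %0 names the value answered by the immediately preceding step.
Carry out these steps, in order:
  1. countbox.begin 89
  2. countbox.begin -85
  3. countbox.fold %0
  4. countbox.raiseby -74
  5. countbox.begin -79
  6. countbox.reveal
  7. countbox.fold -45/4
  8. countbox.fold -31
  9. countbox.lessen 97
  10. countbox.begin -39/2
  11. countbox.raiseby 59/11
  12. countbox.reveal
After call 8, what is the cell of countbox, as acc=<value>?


$ countbox.begin x: 89
  89
$ countbox.begin x: -85
  -85
$ countbox.fold x: %0
  7225
$ countbox.raiseby x: -74
  7151
$ countbox.begin x: -79
  -79
$ countbox.reveal
  -79
$ countbox.fold x: -45/4
  3555/4
$ countbox.fold x: -31
  -110205/4
$ countbox.lessen x: 97
  -110593/4
$ countbox.begin x: -39/2
  -39/2
$ countbox.raiseby x: 59/11
  -311/22
$ countbox.reveal
  -311/22

Answer: acc=-110205/4


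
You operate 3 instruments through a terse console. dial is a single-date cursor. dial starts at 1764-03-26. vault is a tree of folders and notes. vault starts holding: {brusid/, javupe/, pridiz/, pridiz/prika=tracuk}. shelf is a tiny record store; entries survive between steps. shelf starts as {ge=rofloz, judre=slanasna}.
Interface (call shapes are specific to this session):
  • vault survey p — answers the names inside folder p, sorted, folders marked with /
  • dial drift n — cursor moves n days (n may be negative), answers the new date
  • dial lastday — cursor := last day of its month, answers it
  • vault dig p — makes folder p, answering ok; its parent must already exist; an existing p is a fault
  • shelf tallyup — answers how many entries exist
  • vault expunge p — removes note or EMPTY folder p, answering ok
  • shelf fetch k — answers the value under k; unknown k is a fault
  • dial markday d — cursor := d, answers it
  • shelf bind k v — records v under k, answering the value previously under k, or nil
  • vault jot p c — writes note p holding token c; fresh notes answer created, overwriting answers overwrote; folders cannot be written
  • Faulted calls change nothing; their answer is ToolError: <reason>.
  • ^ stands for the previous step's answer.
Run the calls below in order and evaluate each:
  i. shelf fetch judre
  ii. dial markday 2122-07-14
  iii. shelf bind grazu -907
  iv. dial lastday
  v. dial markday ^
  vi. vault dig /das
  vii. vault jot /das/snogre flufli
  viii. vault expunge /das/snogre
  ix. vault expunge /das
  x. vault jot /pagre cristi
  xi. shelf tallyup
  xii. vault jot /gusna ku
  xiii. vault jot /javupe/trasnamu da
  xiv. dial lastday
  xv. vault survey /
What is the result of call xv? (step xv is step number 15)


Answer: [brusid/, gusna, javupe/, pagre, pridiz/]

Derivation:
→ shelf fetch(k=judre)
← slanasna
→ dial markday(d=2122-07-14)
← 2122-07-14
→ shelf bind(k=grazu, v=-907)
← nil
→ dial lastday()
← 2122-07-31
→ dial markday(d=^)
← 2122-07-31
→ vault dig(p=/das)
← ok
→ vault jot(p=/das/snogre, c=flufli)
← created
→ vault expunge(p=/das/snogre)
← ok
→ vault expunge(p=/das)
← ok
→ vault jot(p=/pagre, c=cristi)
← created
→ shelf tallyup()
← 3
→ vault jot(p=/gusna, c=ku)
← created
→ vault jot(p=/javupe/trasnamu, c=da)
← created
→ dial lastday()
← 2122-07-31
→ vault survey(p=/)
← [brusid/, gusna, javupe/, pagre, pridiz/]


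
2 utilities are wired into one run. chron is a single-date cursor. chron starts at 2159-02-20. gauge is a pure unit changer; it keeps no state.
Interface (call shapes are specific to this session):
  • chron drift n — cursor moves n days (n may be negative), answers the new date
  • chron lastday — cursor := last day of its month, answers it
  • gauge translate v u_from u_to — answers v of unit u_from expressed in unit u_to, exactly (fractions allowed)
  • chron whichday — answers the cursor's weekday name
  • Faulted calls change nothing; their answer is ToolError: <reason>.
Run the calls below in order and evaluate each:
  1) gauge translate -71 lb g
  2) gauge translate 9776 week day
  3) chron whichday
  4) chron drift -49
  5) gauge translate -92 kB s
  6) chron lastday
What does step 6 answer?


Answer: 2159-01-31

Derivation:
// gauge translate(v=-71, u_from=lb, u_to=g) ~> -3220505827/100000
// gauge translate(v=9776, u_from=week, u_to=day) ~> 68432
// chron whichday() ~> Tuesday
// chron drift(n=-49) ~> 2159-01-02
// gauge translate(v=-92, u_from=kB, u_to=s) ~> ToolError: incompatible units
// chron lastday() ~> 2159-01-31


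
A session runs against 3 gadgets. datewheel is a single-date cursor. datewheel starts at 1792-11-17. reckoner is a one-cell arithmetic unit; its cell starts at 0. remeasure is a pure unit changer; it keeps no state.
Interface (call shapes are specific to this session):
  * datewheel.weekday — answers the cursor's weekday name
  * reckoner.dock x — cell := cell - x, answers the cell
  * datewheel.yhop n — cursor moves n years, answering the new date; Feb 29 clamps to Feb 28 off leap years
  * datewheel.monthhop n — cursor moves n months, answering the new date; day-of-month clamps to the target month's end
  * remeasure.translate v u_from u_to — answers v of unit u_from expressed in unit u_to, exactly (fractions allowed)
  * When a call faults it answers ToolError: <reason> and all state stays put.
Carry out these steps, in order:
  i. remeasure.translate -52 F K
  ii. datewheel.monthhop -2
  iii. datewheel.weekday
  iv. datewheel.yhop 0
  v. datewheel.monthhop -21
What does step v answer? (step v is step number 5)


Answer: 1790-12-17

Derivation:
! remeasure.translate(v=-52, u_from=F, u_to=K) ~> 13589/60
! datewheel.monthhop(n=-2) ~> 1792-09-17
! datewheel.weekday() ~> Monday
! datewheel.yhop(n=0) ~> 1792-09-17
! datewheel.monthhop(n=-21) ~> 1790-12-17


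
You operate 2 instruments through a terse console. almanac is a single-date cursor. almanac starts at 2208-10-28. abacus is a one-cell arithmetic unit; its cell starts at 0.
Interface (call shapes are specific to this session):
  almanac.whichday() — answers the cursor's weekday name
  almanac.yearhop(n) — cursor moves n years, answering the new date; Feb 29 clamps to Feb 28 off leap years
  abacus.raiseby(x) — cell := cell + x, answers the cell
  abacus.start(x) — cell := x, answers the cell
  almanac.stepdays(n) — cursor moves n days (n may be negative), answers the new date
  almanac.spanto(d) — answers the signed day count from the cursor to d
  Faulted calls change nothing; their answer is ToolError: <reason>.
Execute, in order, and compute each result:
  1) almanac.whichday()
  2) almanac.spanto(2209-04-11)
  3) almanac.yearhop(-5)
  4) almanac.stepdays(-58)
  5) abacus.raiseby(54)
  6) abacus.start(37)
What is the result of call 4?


Answer: 2203-08-31

Derivation:
;; whichday() => Friday
;; spanto(d=2209-04-11) => 165
;; yearhop(n=-5) => 2203-10-28
;; stepdays(n=-58) => 2203-08-31
;; raiseby(x=54) => 54
;; start(x=37) => 37


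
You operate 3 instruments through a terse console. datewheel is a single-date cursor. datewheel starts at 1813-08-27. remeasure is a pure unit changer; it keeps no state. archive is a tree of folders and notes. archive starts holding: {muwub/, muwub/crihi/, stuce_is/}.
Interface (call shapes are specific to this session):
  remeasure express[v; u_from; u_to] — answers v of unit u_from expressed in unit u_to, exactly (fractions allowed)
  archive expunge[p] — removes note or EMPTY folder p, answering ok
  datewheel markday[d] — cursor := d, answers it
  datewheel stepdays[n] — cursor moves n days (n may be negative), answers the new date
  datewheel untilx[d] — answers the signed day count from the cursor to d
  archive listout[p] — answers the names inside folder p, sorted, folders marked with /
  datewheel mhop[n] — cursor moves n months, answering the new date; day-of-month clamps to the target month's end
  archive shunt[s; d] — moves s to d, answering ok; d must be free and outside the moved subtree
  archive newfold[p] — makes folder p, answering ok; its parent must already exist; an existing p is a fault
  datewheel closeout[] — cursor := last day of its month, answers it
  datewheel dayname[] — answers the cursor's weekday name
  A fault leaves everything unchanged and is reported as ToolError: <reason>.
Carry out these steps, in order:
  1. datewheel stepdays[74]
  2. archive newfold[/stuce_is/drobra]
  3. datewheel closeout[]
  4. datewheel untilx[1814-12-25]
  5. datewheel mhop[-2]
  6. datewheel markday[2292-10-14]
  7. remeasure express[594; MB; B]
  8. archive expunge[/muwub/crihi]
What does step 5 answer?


Answer: 1813-09-30

Derivation:
# datewheel stepdays(n→74) -> 1813-11-09
# archive newfold(p→/stuce_is/drobra) -> ok
# datewheel closeout() -> 1813-11-30
# datewheel untilx(d→1814-12-25) -> 390
# datewheel mhop(n→-2) -> 1813-09-30
# datewheel markday(d→2292-10-14) -> 2292-10-14
# remeasure express(v→594, u_from→MB, u_to→B) -> 594000000
# archive expunge(p→/muwub/crihi) -> ok


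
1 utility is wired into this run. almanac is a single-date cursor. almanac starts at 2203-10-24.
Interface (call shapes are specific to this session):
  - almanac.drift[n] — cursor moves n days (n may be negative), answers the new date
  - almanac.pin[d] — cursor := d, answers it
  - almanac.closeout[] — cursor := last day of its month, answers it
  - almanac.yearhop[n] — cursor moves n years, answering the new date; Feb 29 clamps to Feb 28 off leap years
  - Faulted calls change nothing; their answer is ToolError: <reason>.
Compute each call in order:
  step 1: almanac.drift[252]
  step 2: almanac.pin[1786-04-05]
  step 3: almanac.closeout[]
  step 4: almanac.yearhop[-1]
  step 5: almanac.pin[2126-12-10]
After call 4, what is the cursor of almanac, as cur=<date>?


CALL almanac.drift[n: 252]
RET  2204-07-02
CALL almanac.pin[d: 1786-04-05]
RET  1786-04-05
CALL almanac.closeout[]
RET  1786-04-30
CALL almanac.yearhop[n: -1]
RET  1785-04-30
CALL almanac.pin[d: 2126-12-10]
RET  2126-12-10

Answer: cur=1785-04-30


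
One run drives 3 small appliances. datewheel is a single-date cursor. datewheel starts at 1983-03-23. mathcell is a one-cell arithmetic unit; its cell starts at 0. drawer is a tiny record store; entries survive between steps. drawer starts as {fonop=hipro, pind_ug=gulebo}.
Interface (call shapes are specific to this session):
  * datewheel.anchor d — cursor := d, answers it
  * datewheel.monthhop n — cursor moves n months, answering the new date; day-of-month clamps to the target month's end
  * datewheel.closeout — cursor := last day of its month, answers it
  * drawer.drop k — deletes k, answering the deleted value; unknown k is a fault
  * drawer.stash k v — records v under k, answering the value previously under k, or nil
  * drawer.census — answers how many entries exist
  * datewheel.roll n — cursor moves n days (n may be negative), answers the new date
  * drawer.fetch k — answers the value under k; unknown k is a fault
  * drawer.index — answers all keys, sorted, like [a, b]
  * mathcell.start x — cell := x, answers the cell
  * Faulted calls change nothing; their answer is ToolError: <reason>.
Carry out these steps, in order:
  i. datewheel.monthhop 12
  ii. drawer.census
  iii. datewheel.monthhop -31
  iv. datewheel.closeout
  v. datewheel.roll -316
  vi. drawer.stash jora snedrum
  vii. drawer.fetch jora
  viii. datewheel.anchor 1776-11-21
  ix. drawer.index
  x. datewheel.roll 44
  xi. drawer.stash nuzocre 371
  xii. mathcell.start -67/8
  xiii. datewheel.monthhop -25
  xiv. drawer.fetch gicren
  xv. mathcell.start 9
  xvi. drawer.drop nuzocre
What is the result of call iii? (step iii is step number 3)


~$ monthhop n='12'
[out] 1984-03-23
~$ census
[out] 2
~$ monthhop n='-31'
[out] 1981-08-23
~$ closeout
[out] 1981-08-31
~$ roll n='-316'
[out] 1980-10-19
~$ stash k='jora' v='snedrum'
[out] nil
~$ fetch k='jora'
[out] snedrum
~$ anchor d='1776-11-21'
[out] 1776-11-21
~$ index
[out] [fonop, jora, pind_ug]
~$ roll n='44'
[out] 1777-01-04
~$ stash k='nuzocre' v='371'
[out] nil
~$ start x='-67/8'
[out] -67/8
~$ monthhop n='-25'
[out] 1774-12-04
~$ fetch k='gicren'
[out] ToolError: no such key gicren
~$ start x='9'
[out] 9
~$ drop k='nuzocre'
[out] 371

Answer: 1981-08-23


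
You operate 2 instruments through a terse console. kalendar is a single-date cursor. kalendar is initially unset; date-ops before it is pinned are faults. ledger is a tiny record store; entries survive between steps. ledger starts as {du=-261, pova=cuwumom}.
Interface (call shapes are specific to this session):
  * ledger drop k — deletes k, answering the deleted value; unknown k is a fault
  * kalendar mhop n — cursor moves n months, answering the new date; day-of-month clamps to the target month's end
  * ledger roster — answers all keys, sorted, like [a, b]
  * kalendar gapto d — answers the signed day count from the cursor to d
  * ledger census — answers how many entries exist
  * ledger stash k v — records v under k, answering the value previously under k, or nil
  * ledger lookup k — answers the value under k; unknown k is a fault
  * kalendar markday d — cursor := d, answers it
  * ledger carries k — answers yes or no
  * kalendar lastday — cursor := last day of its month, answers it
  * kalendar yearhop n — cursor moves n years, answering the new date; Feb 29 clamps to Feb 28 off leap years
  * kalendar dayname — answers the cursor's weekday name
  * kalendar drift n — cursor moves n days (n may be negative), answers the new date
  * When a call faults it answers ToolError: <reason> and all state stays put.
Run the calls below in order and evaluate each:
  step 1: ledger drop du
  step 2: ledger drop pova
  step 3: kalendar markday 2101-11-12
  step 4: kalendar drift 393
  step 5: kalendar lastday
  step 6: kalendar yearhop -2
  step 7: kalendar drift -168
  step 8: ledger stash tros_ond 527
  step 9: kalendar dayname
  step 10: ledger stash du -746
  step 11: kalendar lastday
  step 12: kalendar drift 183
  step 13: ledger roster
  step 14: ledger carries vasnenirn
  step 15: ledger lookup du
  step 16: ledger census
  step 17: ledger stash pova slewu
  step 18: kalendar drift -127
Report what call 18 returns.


Answer: 2100-09-25

Derivation:
I invoke ledger drop passing k→du, and observe -261.
Then ledger drop passing k→pova: cuwumom.
I use kalendar markday passing d→2101-11-12, yielding 2101-11-12.
I use kalendar drift passing n→393, → 2102-12-10.
Next I call kalendar lastday(), giving 2102-12-31.
I invoke kalendar yearhop passing n→-2, yielding 2100-12-31.
I run kalendar drift passing n→-168: 2100-07-16.
Next I call ledger stash passing k→tros_ond, v→527, giving nil.
Next I call kalendar dayname, giving Friday.
I use ledger stash passing k→du, v→-746, which returns nil.
I run kalendar lastday(), — result: 2100-07-31.
Now I run kalendar drift passing n→183, — result: 2101-01-30.
I call ledger roster(), and observe [du, tros_ond].
Next I call ledger carries passing k→vasnenirn, giving no.
I run ledger lookup passing k→du, — result: -746.
Then ledger census(), and see 2.
Using ledger stash passing k→pova, v→slewu, and get nil.
Next I call kalendar drift passing n→-127, and see 2100-09-25.


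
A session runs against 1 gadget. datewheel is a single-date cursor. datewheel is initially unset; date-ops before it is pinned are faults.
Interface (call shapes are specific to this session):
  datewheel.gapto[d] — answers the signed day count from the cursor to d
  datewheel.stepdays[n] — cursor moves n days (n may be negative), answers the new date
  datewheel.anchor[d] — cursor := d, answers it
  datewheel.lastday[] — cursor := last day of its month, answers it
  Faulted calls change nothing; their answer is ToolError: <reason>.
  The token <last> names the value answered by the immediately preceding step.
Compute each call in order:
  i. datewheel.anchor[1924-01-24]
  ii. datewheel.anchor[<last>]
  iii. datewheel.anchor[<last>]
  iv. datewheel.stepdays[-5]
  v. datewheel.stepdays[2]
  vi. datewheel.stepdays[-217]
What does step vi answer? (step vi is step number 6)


Answer: 1923-06-18

Derivation:
-- datewheel.anchor(d='1924-01-24') -> 1924-01-24
-- datewheel.anchor(d='<last>') -> 1924-01-24
-- datewheel.anchor(d='<last>') -> 1924-01-24
-- datewheel.stepdays(n='-5') -> 1924-01-19
-- datewheel.stepdays(n='2') -> 1924-01-21
-- datewheel.stepdays(n='-217') -> 1923-06-18


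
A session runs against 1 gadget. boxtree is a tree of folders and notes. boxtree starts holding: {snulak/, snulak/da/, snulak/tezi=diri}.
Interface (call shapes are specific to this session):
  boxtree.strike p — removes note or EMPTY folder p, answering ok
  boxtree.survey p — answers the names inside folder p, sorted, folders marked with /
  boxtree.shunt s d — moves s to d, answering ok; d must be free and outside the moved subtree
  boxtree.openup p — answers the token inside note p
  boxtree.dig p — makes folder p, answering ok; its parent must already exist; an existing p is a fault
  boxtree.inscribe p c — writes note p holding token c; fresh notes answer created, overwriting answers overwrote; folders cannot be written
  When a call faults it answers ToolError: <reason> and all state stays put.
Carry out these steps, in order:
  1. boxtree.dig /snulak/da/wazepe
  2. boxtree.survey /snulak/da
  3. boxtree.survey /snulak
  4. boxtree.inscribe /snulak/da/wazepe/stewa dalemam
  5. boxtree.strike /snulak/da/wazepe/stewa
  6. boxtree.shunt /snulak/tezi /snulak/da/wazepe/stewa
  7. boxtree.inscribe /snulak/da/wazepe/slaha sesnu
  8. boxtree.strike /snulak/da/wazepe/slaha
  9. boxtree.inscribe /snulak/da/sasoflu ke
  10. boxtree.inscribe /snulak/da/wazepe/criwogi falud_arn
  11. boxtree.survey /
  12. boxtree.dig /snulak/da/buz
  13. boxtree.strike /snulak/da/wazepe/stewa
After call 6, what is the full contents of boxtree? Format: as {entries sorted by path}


Answer: {snulak/, snulak/da/, snulak/da/wazepe/, snulak/da/wazepe/stewa=diri}

Derivation:
Invoking boxtree.dig passing p: /snulak/da/wazepe, giving ok.
Next I call boxtree.survey passing p: /snulak/da, → [wazepe/].
I use boxtree.survey passing p: /snulak, — result: [da/, tezi].
Next I call boxtree.inscribe passing p: /snulak/da/wazepe/stewa, c: dalemam, yielding created.
I run boxtree.strike passing p: /snulak/da/wazepe/stewa, and observe ok.
I try boxtree.shunt passing s: /snulak/tezi, d: /snulak/da/wazepe/stewa, which returns ok.
Then boxtree.inscribe passing p: /snulak/da/wazepe/slaha, c: sesnu, and get created.
I invoke boxtree.strike passing p: /snulak/da/wazepe/slaha: ok.
I run boxtree.inscribe passing p: /snulak/da/sasoflu, c: ke, and get created.
Next I call boxtree.inscribe passing p: /snulak/da/wazepe/criwogi, c: falud_arn, — result: created.
Then boxtree.survey passing p: /, yielding [snulak/].
I use boxtree.dig passing p: /snulak/da/buz: ok.
I run boxtree.strike passing p: /snulak/da/wazepe/stewa, which returns ok.


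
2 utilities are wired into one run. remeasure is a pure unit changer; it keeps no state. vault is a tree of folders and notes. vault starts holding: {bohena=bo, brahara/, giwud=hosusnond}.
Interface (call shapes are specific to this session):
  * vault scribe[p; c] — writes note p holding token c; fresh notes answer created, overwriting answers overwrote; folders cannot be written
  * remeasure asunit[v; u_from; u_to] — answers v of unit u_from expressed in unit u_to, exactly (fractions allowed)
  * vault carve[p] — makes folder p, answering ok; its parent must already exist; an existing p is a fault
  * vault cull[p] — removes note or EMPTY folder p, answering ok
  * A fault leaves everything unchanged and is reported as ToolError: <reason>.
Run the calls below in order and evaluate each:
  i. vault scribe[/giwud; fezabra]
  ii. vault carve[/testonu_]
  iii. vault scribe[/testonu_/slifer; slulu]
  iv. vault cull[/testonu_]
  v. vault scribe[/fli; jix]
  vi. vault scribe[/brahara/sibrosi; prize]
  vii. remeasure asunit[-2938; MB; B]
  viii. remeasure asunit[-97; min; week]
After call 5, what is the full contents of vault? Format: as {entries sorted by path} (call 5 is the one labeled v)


>>> vault scribe p=/giwud c=fezabra
[out] overwrote
>>> vault carve p=/testonu_
[out] ok
>>> vault scribe p=/testonu_/slifer c=slulu
[out] created
>>> vault cull p=/testonu_
[out] ToolError: not empty
>>> vault scribe p=/fli c=jix
[out] created
>>> vault scribe p=/brahara/sibrosi c=prize
[out] created
>>> remeasure asunit v=-2938 u_from=MB u_to=B
[out] -2938000000
>>> remeasure asunit v=-97 u_from=min u_to=week
[out] -97/10080

Answer: {bohena=bo, brahara/, fli=jix, giwud=fezabra, testonu_/, testonu_/slifer=slulu}


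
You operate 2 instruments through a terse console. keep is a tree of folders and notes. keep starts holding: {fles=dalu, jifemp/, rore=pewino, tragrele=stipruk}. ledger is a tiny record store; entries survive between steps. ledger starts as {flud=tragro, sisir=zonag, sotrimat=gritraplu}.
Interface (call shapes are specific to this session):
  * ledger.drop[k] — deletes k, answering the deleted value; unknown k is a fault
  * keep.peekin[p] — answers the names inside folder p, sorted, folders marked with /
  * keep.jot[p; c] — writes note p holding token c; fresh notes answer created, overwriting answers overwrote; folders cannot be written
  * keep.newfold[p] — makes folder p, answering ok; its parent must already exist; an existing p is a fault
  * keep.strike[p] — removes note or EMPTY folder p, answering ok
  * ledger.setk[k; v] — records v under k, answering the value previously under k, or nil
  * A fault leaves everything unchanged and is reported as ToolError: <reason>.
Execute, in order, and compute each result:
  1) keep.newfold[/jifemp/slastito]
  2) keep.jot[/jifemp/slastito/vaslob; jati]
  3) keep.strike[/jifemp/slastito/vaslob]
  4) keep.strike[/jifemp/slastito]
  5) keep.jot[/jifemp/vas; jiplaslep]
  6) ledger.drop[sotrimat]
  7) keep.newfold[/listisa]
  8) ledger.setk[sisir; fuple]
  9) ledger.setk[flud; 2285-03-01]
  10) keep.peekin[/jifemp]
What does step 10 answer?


Next I call keep.newfold with p='/jifemp/slastito', and observe ok.
Using keep.jot with p='/jifemp/slastito/vaslob', c='jati', which returns created.
I use keep.strike with p='/jifemp/slastito/vaslob', which returns ok.
I invoke keep.strike with p='/jifemp/slastito', giving ok.
Now I run keep.jot with p='/jifemp/vas', c='jiplaslep', giving created.
I call ledger.drop with k='sotrimat', — result: gritraplu.
Using keep.newfold with p='/listisa', yielding ok.
Then ledger.setk with k='sisir', v='fuple', and get zonag.
Invoking ledger.setk with k='flud', v='2285-03-01', yielding tragro.
Calling keep.peekin with p='/jifemp', yielding [vas].

Answer: [vas]


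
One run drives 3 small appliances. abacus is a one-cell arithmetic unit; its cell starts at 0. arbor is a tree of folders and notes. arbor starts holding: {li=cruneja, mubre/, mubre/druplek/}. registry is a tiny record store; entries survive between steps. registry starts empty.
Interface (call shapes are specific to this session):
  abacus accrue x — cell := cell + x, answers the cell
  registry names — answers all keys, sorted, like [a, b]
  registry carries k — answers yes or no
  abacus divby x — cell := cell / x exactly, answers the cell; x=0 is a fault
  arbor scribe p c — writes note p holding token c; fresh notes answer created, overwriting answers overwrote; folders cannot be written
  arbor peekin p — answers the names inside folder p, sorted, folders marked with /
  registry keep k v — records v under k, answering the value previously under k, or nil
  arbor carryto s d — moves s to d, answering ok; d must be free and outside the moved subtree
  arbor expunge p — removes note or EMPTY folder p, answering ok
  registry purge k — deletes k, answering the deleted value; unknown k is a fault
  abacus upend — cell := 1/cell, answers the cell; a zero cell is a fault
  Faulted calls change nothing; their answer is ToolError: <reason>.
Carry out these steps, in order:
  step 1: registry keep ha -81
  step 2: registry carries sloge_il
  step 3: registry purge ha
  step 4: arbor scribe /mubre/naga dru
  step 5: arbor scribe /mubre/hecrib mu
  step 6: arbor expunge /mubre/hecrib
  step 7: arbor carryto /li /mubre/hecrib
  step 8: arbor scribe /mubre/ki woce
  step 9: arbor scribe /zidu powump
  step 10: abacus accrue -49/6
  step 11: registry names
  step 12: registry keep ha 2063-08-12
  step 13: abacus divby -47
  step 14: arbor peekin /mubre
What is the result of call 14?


Act: registry keep[k=ha; v=-81]
Obs: nil
Act: registry carries[k=sloge_il]
Obs: no
Act: registry purge[k=ha]
Obs: -81
Act: arbor scribe[p=/mubre/naga; c=dru]
Obs: created
Act: arbor scribe[p=/mubre/hecrib; c=mu]
Obs: created
Act: arbor expunge[p=/mubre/hecrib]
Obs: ok
Act: arbor carryto[s=/li; d=/mubre/hecrib]
Obs: ok
Act: arbor scribe[p=/mubre/ki; c=woce]
Obs: created
Act: arbor scribe[p=/zidu; c=powump]
Obs: created
Act: abacus accrue[x=-49/6]
Obs: -49/6
Act: registry names[]
Obs: []
Act: registry keep[k=ha; v=2063-08-12]
Obs: nil
Act: abacus divby[x=-47]
Obs: 49/282
Act: arbor peekin[p=/mubre]
Obs: [druplek/, hecrib, ki, naga]

Answer: [druplek/, hecrib, ki, naga]


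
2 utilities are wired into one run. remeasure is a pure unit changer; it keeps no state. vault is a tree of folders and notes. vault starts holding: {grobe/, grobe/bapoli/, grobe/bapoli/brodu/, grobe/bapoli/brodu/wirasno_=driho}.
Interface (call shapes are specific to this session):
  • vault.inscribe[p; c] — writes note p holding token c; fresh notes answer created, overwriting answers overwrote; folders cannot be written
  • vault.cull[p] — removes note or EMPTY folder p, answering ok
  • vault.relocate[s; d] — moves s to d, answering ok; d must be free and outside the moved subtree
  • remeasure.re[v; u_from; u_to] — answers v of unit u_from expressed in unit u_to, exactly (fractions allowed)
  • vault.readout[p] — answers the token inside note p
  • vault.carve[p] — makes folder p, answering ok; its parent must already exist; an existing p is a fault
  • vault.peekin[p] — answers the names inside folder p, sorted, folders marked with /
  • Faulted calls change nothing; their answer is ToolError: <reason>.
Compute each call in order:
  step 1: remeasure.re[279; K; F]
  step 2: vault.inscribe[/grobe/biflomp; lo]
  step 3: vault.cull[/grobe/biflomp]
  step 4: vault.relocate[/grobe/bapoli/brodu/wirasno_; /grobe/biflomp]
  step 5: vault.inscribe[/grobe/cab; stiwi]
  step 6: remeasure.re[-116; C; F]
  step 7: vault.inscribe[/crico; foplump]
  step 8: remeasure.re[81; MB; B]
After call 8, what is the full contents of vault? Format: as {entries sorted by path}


Answer: {crico=foplump, grobe/, grobe/bapoli/, grobe/bapoli/brodu/, grobe/biflomp=driho, grobe/cab=stiwi}

Derivation:
~$ re v=279 u_from=K u_to=F
= 4253/100
~$ inscribe p=/grobe/biflomp c=lo
= created
~$ cull p=/grobe/biflomp
= ok
~$ relocate s=/grobe/bapoli/brodu/wirasno_ d=/grobe/biflomp
= ok
~$ inscribe p=/grobe/cab c=stiwi
= created
~$ re v=-116 u_from=C u_to=F
= -884/5
~$ inscribe p=/crico c=foplump
= created
~$ re v=81 u_from=MB u_to=B
= 81000000


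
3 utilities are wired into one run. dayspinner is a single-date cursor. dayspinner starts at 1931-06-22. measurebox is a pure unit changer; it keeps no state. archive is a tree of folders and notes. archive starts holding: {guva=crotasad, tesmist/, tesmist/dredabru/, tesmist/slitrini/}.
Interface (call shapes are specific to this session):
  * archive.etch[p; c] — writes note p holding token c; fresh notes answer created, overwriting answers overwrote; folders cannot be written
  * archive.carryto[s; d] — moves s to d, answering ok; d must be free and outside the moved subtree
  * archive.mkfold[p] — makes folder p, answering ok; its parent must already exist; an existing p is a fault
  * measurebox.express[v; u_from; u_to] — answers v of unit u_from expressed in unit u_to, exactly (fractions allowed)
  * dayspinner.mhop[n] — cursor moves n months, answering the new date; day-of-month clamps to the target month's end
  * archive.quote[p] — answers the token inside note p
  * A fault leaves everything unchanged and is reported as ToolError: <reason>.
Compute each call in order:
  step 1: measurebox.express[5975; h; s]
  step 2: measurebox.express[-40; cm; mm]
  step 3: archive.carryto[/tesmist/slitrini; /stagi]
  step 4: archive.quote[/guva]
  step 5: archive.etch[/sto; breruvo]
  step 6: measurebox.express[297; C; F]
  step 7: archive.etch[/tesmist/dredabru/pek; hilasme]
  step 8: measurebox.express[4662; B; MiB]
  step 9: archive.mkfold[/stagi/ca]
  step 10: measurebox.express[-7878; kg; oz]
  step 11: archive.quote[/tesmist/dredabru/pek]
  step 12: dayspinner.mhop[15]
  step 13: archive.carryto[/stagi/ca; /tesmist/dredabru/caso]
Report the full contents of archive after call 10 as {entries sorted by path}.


Answer: {guva=crotasad, stagi/, stagi/ca/, sto=breruvo, tesmist/, tesmist/dredabru/, tesmist/dredabru/pek=hilasme}

Derivation:
==> measurebox.express(v: 5975, u_from: h, u_to: s)
<== 21510000
==> measurebox.express(v: -40, u_from: cm, u_to: mm)
<== -400
==> archive.carryto(s: /tesmist/slitrini, d: /stagi)
<== ok
==> archive.quote(p: /guva)
<== crotasad
==> archive.etch(p: /sto, c: breruvo)
<== created
==> measurebox.express(v: 297, u_from: C, u_to: F)
<== 2833/5
==> archive.etch(p: /tesmist/dredabru/pek, c: hilasme)
<== created
==> measurebox.express(v: 4662, u_from: B, u_to: MiB)
<== 2331/524288
==> archive.mkfold(p: /stagi/ca)
<== ok
==> measurebox.express(v: -7878, u_from: kg, u_to: oz)
<== -12604800000000/45359237
==> archive.quote(p: /tesmist/dredabru/pek)
<== hilasme
==> dayspinner.mhop(n: 15)
<== 1932-09-22
==> archive.carryto(s: /stagi/ca, d: /tesmist/dredabru/caso)
<== ok


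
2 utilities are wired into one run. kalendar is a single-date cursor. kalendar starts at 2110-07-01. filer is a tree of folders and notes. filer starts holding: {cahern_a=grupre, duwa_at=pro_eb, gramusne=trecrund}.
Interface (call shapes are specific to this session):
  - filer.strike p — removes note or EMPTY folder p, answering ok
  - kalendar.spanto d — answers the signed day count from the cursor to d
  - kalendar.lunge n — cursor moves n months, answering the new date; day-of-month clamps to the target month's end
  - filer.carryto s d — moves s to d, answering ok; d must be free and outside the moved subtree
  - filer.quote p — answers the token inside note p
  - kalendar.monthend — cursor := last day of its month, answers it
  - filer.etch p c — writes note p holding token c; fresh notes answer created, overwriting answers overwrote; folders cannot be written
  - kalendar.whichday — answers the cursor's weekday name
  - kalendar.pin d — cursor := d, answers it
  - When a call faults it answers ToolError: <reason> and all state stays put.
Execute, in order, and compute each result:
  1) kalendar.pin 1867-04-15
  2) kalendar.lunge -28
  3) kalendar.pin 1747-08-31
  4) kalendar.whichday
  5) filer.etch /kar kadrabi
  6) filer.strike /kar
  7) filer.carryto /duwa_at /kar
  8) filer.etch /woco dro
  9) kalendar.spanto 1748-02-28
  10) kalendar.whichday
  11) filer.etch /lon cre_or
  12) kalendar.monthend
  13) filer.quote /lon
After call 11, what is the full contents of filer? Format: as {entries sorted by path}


>> kalendar.pin(d=1867-04-15)
<< 1867-04-15
>> kalendar.lunge(n=-28)
<< 1864-12-15
>> kalendar.pin(d=1747-08-31)
<< 1747-08-31
>> kalendar.whichday()
<< Thursday
>> filer.etch(p=/kar, c=kadrabi)
<< created
>> filer.strike(p=/kar)
<< ok
>> filer.carryto(s=/duwa_at, d=/kar)
<< ok
>> filer.etch(p=/woco, c=dro)
<< created
>> kalendar.spanto(d=1748-02-28)
<< 181
>> kalendar.whichday()
<< Thursday
>> filer.etch(p=/lon, c=cre_or)
<< created
>> kalendar.monthend()
<< 1747-08-31
>> filer.quote(p=/lon)
<< cre_or

Answer: {cahern_a=grupre, gramusne=trecrund, kar=pro_eb, lon=cre_or, woco=dro}


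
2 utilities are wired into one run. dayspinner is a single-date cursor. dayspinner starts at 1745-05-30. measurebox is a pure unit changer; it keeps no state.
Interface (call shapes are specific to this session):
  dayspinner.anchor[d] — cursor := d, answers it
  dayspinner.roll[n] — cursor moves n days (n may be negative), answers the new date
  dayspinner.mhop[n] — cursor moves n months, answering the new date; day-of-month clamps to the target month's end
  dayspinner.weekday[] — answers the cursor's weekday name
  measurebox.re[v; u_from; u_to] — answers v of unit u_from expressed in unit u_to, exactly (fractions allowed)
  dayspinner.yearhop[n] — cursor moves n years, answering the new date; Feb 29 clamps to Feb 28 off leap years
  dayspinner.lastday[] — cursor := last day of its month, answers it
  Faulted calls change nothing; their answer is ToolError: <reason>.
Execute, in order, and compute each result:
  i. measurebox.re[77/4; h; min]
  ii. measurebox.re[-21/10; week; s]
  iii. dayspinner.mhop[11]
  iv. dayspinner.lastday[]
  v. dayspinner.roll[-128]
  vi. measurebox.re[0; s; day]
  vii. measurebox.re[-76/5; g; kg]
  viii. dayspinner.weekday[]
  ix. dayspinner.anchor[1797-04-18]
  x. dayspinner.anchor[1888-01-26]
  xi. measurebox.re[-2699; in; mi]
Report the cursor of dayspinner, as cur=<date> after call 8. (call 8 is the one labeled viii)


Answer: cur=1745-12-23

Derivation:
Do: measurebox.re[77/4; h; min]
See: 1155
Do: measurebox.re[-21/10; week; s]
See: -1270080
Do: dayspinner.mhop[11]
See: 1746-04-30
Do: dayspinner.lastday[]
See: 1746-04-30
Do: dayspinner.roll[-128]
See: 1745-12-23
Do: measurebox.re[0; s; day]
See: 0
Do: measurebox.re[-76/5; g; kg]
See: -19/1250
Do: dayspinner.weekday[]
See: Thursday
Do: dayspinner.anchor[1797-04-18]
See: 1797-04-18
Do: dayspinner.anchor[1888-01-26]
See: 1888-01-26
Do: measurebox.re[-2699; in; mi]
See: -2699/63360
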